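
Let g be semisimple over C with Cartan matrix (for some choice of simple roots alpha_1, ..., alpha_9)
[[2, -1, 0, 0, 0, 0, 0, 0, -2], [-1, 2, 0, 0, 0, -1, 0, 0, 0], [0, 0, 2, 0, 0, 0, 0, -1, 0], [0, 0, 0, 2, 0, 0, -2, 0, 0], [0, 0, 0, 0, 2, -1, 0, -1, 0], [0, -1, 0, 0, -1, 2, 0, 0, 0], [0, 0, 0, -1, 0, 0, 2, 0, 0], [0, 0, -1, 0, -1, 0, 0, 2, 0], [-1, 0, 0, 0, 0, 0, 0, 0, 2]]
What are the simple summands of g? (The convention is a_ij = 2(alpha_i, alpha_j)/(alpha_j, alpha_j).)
The diagram associated to this matrix has two connected components: the simple roots {alpha_4, alpha_7} form a chain of 2 nodes with a double edge at one end; the terminal node there is the unique short simple root (B_2), and {alpha_1, alpha_2, alpha_3, alpha_5, alpha_6, alpha_8, alpha_9} form a chain of 7 nodes with a double edge at one end; the terminal node there is the unique short simple root (B_7). A semisimple Lie algebra decomposes uniquely as the direct sum of simple ideals, one per connected component of its Dynkin diagram, so g ≅ B_2 ⊕ B_7 (dimension 10 + 105 = 115).

B2 ⊕ B7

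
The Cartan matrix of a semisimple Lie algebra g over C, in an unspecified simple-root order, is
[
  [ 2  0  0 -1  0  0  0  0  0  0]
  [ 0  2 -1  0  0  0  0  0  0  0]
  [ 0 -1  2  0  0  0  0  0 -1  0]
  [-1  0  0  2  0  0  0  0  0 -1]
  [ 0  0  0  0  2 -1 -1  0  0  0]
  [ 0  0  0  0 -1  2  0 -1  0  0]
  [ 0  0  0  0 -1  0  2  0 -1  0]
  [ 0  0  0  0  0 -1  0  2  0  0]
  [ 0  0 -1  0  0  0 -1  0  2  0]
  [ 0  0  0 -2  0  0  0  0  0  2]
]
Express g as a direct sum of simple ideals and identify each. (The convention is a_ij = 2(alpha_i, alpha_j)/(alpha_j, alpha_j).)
The diagram associated to this matrix has two connected components: the simple roots {alpha_2, alpha_3, alpha_5, alpha_6, alpha_7, alpha_8, alpha_9} form a chain of 7 nodes with single edges (A_7), and {alpha_1, alpha_4, alpha_10} form a chain of 3 nodes with a double edge at one end; the terminal node there is the unique long simple root (C_3). A semisimple Lie algebra decomposes uniquely as the direct sum of simple ideals, one per connected component of its Dynkin diagram, so g ≅ A_7 ⊕ C_3 (dimension 63 + 21 = 84).

A_7 (sl(8)) + C_3 (sp(6))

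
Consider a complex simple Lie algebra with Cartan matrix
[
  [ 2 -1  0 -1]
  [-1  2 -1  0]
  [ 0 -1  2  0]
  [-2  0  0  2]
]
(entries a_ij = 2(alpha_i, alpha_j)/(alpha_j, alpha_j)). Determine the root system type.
C_4

The matrix has rank 4 with 2's on the diagonal. Reading the off-diagonal entries as Dynkin edges (a single edge where a_ij = a_ji = -1; a double or triple edge where a_ij * a_ji = 2 or 3), the diagram is a chain of 4 nodes with a double edge at one end; the terminal node there is the unique long simple root (C_4). One simple-root ordering that puts it in standard form is (alpha_3, alpha_2, alpha_1, alpha_4). So the algebra is type C_4, i.e. sp(8).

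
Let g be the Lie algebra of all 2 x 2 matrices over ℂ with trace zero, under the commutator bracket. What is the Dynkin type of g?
This is sl(2), which has dimension 2^2 - 1 = 3 and rank 2 - 1 = 1 (a Cartan subalgebra is the diagonal traceless matrices). In the classification of classical Lie algebras, the special linear algebra sl(n+1) has type A_n; here n = 1, so the Dynkin diagram is a chain of 1 nodes with single edges (A_1). Hence the type is A_1.

type A_1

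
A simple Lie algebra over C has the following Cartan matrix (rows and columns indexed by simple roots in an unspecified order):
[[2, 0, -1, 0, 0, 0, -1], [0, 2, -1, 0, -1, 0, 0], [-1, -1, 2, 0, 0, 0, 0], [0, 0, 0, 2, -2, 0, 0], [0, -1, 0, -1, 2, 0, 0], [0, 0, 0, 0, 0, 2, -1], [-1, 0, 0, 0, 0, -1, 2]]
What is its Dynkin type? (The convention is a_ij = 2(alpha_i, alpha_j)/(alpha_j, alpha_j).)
C_7

The matrix has rank 7 with 2's on the diagonal. Reading the off-diagonal entries as Dynkin edges (a single edge where a_ij = a_ji = -1; a double or triple edge where a_ij * a_ji = 2 or 3), the diagram is a chain of 7 nodes with a double edge at one end; the terminal node there is the unique long simple root (C_7). One simple-root ordering that puts it in standard form is (alpha_6, alpha_7, alpha_1, alpha_3, alpha_2, alpha_5, alpha_4). So the algebra is type C_7, i.e. sp(14).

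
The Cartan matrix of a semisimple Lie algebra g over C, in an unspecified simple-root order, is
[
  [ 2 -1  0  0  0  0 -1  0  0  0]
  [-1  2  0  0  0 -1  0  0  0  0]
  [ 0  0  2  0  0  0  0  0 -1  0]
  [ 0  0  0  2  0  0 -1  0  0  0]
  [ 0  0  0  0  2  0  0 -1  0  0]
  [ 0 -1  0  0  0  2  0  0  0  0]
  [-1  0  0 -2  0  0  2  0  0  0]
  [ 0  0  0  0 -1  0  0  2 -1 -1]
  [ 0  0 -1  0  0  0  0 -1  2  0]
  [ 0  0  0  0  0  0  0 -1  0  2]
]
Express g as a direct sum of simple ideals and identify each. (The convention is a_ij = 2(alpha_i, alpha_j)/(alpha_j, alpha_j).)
The diagram associated to this matrix has two connected components: the simple roots {alpha_1, alpha_2, alpha_4, alpha_6, alpha_7} form a chain of 5 nodes with a double edge at one end; the terminal node there is the unique short simple root (B_5), and {alpha_3, alpha_5, alpha_8, alpha_9, alpha_10} form a chain of 3 nodes with a fork of two nodes at one end (D_5). A semisimple Lie algebra decomposes uniquely as the direct sum of simple ideals, one per connected component of its Dynkin diagram, so g ≅ B_5 ⊕ D_5 (dimension 55 + 45 = 100).

B_5 (so(11)) ⊕ D_5 (so(10))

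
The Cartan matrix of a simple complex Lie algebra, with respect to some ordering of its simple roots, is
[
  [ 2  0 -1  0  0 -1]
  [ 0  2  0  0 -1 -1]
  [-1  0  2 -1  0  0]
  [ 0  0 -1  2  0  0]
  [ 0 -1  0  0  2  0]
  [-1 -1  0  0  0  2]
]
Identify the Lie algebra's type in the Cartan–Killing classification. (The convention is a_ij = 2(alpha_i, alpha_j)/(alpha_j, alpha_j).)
A_6 (sl(7))

The matrix has rank 6 with 2's on the diagonal. Reading the off-diagonal entries as Dynkin edges (a single edge where a_ij = a_ji = -1; a double or triple edge where a_ij * a_ji = 2 or 3), the diagram is a chain of 6 nodes with single edges (A_6). One simple-root ordering that puts it in standard form is (alpha_5, alpha_2, alpha_6, alpha_1, alpha_3, alpha_4). So the algebra is type A_6, i.e. sl(7).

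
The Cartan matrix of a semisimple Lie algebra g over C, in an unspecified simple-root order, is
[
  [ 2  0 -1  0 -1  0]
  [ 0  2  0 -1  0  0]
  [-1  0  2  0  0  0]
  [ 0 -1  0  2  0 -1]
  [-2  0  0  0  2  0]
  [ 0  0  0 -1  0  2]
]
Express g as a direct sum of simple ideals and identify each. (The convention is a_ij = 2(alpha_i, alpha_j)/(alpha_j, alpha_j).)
A_3 (sl(4)) ⊕ C_3 (sp(6))

The diagram associated to this matrix has two connected components: the simple roots {alpha_2, alpha_4, alpha_6} form a chain of 3 nodes with single edges (A_3), and {alpha_1, alpha_3, alpha_5} form a chain of 3 nodes with a double edge at one end; the terminal node there is the unique long simple root (C_3). A semisimple Lie algebra decomposes uniquely as the direct sum of simple ideals, one per connected component of its Dynkin diagram, so g ≅ A_3 ⊕ C_3 (dimension 15 + 21 = 36).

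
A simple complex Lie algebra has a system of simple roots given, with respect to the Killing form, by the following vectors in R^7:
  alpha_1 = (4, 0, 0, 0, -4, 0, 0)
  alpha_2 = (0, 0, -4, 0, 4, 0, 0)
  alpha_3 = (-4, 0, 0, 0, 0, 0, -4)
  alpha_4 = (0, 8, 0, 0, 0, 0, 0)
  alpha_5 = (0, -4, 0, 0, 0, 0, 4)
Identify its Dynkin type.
type C_5

Compute the Cartan integers a_ij = 2(alpha_i, alpha_j)/(alpha_j, alpha_j); the resulting 5x5 Cartan matrix is
[[2, -1, -1, 0, 0], [-1, 2, 0, 0, 0], [-1, 0, 2, 0, -1], [0, 0, 0, 2, -2], [0, 0, -1, -1, 2]].
The roots have two lengths (squared-length ratio 2:1); the short ones are alpha_{1,2,3,5}. The associated Dynkin diagram is a chain of 5 nodes with a double edge at one end; the terminal node there is the unique long simple root (C_5), so the type is C_5 (the algebra sp(10)).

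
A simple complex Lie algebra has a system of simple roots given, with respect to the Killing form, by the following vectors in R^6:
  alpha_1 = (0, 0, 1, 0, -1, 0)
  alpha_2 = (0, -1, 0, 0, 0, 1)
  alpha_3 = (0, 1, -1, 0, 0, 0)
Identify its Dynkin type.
Compute the Cartan integers a_ij = 2(alpha_i, alpha_j)/(alpha_j, alpha_j); the resulting 3x3 Cartan matrix is
[[2, 0, -1], [0, 2, -1], [-1, -1, 2]].
All simple roots have the same length, so the diagram is simply laced. The associated Dynkin diagram is a chain of 3 nodes with single edges (A_3), so the type is A_3 (the algebra sl(4)).

A3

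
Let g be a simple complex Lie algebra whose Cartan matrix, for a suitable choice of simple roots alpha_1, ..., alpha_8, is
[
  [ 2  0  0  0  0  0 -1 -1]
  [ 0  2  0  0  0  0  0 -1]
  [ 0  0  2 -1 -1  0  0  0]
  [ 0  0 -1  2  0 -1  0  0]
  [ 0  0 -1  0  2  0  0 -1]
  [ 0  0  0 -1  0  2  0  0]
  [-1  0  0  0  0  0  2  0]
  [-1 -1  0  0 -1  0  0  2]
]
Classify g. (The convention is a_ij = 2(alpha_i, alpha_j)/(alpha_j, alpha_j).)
The matrix has rank 8 with 2's on the diagonal. Reading the off-diagonal entries as Dynkin edges (a single edge where a_ij = a_ji = -1; a double or triple edge where a_ij * a_ji = 2 or 3), the diagram is a chain of 7 nodes with one extra node attached to the third node from one end (E_8). One simple-root ordering that puts it in standard form is (alpha_7, alpha_2, alpha_1, alpha_8, alpha_5, alpha_3, alpha_4, alpha_6). So the algebra is type E_8.

type E_8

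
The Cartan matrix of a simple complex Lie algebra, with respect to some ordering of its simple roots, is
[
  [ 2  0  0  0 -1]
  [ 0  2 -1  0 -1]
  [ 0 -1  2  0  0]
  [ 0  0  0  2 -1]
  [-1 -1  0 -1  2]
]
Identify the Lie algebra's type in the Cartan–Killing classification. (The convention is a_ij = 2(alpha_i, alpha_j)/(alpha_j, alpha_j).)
The matrix has rank 5 with 2's on the diagonal. Reading the off-diagonal entries as Dynkin edges (a single edge where a_ij = a_ji = -1; a double or triple edge where a_ij * a_ji = 2 or 3), the diagram is a chain of 3 nodes with a fork of two nodes at one end (D_5). One simple-root ordering that puts it in standard form is (alpha_3, alpha_2, alpha_5, alpha_1, alpha_4). So the algebra is type D_5, i.e. so(10).

D_5 (so(10))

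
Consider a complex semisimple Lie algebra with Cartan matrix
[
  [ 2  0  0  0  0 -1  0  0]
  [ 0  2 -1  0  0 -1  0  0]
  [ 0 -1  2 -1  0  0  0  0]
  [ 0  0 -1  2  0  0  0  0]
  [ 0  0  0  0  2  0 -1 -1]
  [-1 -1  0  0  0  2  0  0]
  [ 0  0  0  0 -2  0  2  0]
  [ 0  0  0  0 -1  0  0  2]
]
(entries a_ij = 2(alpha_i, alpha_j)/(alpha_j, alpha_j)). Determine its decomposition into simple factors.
A5 ⊕ C3

The diagram associated to this matrix has two connected components: the simple roots {alpha_1, alpha_2, alpha_3, alpha_4, alpha_6} form a chain of 5 nodes with single edges (A_5), and {alpha_5, alpha_7, alpha_8} form a chain of 3 nodes with a double edge at one end; the terminal node there is the unique long simple root (C_3). A semisimple Lie algebra decomposes uniquely as the direct sum of simple ideals, one per connected component of its Dynkin diagram, so g ≅ A_5 ⊕ C_3 (dimension 35 + 21 = 56).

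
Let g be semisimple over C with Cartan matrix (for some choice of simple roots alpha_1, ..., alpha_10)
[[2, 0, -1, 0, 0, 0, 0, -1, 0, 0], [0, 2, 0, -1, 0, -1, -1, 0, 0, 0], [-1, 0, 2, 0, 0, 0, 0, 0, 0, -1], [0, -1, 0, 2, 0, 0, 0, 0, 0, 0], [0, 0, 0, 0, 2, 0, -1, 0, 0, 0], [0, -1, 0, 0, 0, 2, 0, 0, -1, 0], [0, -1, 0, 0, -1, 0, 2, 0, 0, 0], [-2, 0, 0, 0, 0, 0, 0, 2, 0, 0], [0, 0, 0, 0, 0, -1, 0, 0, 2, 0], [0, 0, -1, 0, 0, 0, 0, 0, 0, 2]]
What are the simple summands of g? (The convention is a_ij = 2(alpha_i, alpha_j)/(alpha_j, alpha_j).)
The diagram associated to this matrix has two connected components: the simple roots {alpha_1, alpha_3, alpha_8, alpha_10} form a chain of 4 nodes with a double edge at one end; the terminal node there is the unique long simple root (C_4), and {alpha_2, alpha_4, alpha_5, alpha_6, alpha_7, alpha_9} form a chain of 5 nodes with one extra node attached to the third node from one end (E_6). A semisimple Lie algebra decomposes uniquely as the direct sum of simple ideals, one per connected component of its Dynkin diagram, so g ≅ C_4 ⊕ E_6 (dimension 36 + 78 = 114).

C_4 (sp(8)) ⊕ E_6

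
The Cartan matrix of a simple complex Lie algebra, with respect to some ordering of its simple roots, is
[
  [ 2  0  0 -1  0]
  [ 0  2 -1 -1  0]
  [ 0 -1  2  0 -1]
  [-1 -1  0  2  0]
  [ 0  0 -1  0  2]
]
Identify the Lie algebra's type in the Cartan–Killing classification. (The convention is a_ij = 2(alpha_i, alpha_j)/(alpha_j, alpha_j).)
The matrix has rank 5 with 2's on the diagonal. Reading the off-diagonal entries as Dynkin edges (a single edge where a_ij = a_ji = -1; a double or triple edge where a_ij * a_ji = 2 or 3), the diagram is a chain of 5 nodes with single edges (A_5). One simple-root ordering that puts it in standard form is (alpha_1, alpha_4, alpha_2, alpha_3, alpha_5). So the algebra is type A_5, i.e. sl(6).

type A_5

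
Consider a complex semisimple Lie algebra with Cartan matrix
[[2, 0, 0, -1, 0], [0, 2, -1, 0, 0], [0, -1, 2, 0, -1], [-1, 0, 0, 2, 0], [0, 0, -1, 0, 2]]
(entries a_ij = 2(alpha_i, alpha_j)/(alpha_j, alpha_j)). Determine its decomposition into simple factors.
The diagram associated to this matrix has two connected components: the simple roots {alpha_1, alpha_4} form a chain of 2 nodes with single edges (A_2), and {alpha_2, alpha_3, alpha_5} form a chain of 3 nodes with single edges (A_3). A semisimple Lie algebra decomposes uniquely as the direct sum of simple ideals, one per connected component of its Dynkin diagram, so g ≅ A_2 ⊕ A_3 (dimension 8 + 15 = 23).

A2 ⊕ A3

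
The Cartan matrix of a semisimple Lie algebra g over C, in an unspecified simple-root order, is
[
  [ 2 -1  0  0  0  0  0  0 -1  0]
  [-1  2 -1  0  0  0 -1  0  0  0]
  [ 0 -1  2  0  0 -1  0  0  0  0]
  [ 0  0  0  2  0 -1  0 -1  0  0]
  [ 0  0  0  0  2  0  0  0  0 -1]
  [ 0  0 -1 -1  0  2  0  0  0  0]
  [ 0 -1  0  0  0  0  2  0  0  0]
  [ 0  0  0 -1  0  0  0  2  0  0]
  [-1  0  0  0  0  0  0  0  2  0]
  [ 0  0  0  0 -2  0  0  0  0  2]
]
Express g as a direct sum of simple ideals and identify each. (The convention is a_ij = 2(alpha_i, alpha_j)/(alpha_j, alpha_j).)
B_2 ⊕ E_8

The diagram associated to this matrix has two connected components: the simple roots {alpha_5, alpha_10} form a chain of 2 nodes with a double edge at one end; the terminal node there is the unique short simple root (B_2), and {alpha_1, alpha_2, alpha_3, alpha_4, alpha_6, alpha_7, alpha_8, alpha_9} form a chain of 7 nodes with one extra node attached to the third node from one end (E_8). A semisimple Lie algebra decomposes uniquely as the direct sum of simple ideals, one per connected component of its Dynkin diagram, so g ≅ B_2 ⊕ E_8 (dimension 10 + 248 = 258).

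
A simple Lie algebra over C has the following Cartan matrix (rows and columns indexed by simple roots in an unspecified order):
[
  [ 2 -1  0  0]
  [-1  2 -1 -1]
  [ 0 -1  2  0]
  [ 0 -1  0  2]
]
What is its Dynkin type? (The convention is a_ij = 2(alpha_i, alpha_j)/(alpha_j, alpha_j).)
type D_4

The matrix has rank 4 with 2's on the diagonal. Reading the off-diagonal entries as Dynkin edges (a single edge where a_ij = a_ji = -1; a double or triple edge where a_ij * a_ji = 2 or 3), the diagram is a chain of 2 nodes with a fork of two nodes at one end (D_4). One simple-root ordering that puts it in standard form is (alpha_4, alpha_2, alpha_3, alpha_1). So the algebra is type D_4, i.e. so(8).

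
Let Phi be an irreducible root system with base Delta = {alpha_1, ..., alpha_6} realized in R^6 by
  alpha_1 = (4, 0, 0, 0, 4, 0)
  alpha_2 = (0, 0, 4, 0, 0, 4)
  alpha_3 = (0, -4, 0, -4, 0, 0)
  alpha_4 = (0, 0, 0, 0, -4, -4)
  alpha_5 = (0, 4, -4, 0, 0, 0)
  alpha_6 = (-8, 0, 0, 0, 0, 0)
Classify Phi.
C_6

Compute the Cartan integers a_ij = 2(alpha_i, alpha_j)/(alpha_j, alpha_j); the resulting 6x6 Cartan matrix is
[[2, 0, 0, -1, 0, -1], [0, 2, 0, -1, -1, 0], [0, 0, 2, 0, -1, 0], [-1, -1, 0, 2, 0, 0], [0, -1, -1, 0, 2, 0], [-2, 0, 0, 0, 0, 2]].
The roots have two lengths (squared-length ratio 2:1); the short ones are alpha_{1,2,3,4,5}. The associated Dynkin diagram is a chain of 6 nodes with a double edge at one end; the terminal node there is the unique long simple root (C_6), so the type is C_6 (the algebra sp(12)).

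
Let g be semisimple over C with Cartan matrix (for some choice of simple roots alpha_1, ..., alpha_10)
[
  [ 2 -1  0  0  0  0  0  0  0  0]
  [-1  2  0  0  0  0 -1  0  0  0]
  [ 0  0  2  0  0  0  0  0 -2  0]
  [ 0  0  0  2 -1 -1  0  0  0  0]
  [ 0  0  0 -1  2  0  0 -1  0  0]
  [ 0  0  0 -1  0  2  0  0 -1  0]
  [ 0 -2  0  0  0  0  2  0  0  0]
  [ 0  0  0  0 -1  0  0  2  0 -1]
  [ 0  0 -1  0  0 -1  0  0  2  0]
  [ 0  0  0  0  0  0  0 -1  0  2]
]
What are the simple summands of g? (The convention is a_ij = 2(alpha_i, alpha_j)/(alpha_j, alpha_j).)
C_3 (sp(6)) ⊕ C_7 (sp(14))

The diagram associated to this matrix has two connected components: the simple roots {alpha_1, alpha_2, alpha_7} form a chain of 3 nodes with a double edge at one end; the terminal node there is the unique long simple root (C_3), and {alpha_3, alpha_4, alpha_5, alpha_6, alpha_8, alpha_9, alpha_10} form a chain of 7 nodes with a double edge at one end; the terminal node there is the unique long simple root (C_7). A semisimple Lie algebra decomposes uniquely as the direct sum of simple ideals, one per connected component of its Dynkin diagram, so g ≅ C_3 ⊕ C_7 (dimension 21 + 105 = 126).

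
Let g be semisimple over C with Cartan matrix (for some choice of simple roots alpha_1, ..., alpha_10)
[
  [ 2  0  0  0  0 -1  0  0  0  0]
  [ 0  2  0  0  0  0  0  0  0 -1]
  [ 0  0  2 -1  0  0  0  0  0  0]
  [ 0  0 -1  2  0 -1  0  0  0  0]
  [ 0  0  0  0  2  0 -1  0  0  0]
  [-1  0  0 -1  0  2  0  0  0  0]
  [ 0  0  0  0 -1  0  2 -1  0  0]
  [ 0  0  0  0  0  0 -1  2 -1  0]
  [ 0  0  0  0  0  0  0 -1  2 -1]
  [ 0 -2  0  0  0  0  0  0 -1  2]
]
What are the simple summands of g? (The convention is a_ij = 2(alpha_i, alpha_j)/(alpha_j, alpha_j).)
The diagram associated to this matrix has two connected components: the simple roots {alpha_1, alpha_3, alpha_4, alpha_6} form a chain of 4 nodes with single edges (A_4), and {alpha_2, alpha_5, alpha_7, alpha_8, alpha_9, alpha_10} form a chain of 6 nodes with a double edge at one end; the terminal node there is the unique short simple root (B_6). A semisimple Lie algebra decomposes uniquely as the direct sum of simple ideals, one per connected component of its Dynkin diagram, so g ≅ A_4 ⊕ B_6 (dimension 24 + 78 = 102).

A4 + B6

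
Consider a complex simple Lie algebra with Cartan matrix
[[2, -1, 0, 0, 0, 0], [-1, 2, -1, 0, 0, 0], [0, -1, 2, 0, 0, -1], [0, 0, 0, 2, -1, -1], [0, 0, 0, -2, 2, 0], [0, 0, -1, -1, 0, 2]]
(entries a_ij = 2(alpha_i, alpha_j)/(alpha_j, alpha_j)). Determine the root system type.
The matrix has rank 6 with 2's on the diagonal. Reading the off-diagonal entries as Dynkin edges (a single edge where a_ij = a_ji = -1; a double or triple edge where a_ij * a_ji = 2 or 3), the diagram is a chain of 6 nodes with a double edge at one end; the terminal node there is the unique long simple root (C_6). One simple-root ordering that puts it in standard form is (alpha_1, alpha_2, alpha_3, alpha_6, alpha_4, alpha_5). So the algebra is type C_6, i.e. sp(12).

C6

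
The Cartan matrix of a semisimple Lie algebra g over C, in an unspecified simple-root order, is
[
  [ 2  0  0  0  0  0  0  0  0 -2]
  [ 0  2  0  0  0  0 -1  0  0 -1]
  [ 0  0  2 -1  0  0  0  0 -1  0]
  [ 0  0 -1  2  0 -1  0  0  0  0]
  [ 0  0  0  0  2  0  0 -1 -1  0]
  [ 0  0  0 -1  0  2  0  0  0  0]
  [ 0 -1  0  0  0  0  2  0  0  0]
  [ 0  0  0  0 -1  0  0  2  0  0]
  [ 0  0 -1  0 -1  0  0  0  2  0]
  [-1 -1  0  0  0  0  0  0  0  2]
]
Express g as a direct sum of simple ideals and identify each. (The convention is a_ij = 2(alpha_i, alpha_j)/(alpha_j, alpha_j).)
A6 + C4

The diagram associated to this matrix has two connected components: the simple roots {alpha_3, alpha_4, alpha_5, alpha_6, alpha_8, alpha_9} form a chain of 6 nodes with single edges (A_6), and {alpha_1, alpha_2, alpha_7, alpha_10} form a chain of 4 nodes with a double edge at one end; the terminal node there is the unique long simple root (C_4). A semisimple Lie algebra decomposes uniquely as the direct sum of simple ideals, one per connected component of its Dynkin diagram, so g ≅ A_6 ⊕ C_4 (dimension 48 + 36 = 84).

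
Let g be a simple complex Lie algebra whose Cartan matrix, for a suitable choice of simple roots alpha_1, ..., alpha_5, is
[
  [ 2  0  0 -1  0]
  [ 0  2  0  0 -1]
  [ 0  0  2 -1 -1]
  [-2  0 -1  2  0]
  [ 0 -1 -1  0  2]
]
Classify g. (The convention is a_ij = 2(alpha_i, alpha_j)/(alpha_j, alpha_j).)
The matrix has rank 5 with 2's on the diagonal. Reading the off-diagonal entries as Dynkin edges (a single edge where a_ij = a_ji = -1; a double or triple edge where a_ij * a_ji = 2 or 3), the diagram is a chain of 5 nodes with a double edge at one end; the terminal node there is the unique short simple root (B_5). One simple-root ordering that puts it in standard form is (alpha_2, alpha_5, alpha_3, alpha_4, alpha_1). So the algebra is type B_5, i.e. so(11).

B5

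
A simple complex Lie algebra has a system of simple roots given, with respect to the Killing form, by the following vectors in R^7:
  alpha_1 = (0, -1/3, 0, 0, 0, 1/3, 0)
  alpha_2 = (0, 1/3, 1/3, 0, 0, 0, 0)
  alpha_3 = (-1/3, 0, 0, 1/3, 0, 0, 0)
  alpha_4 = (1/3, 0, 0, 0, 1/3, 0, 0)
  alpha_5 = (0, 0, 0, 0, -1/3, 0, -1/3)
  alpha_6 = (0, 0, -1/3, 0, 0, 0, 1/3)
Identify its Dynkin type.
Compute the Cartan integers a_ij = 2(alpha_i, alpha_j)/(alpha_j, alpha_j); the resulting 6x6 Cartan matrix is
[[2, -1, 0, 0, 0, 0], [-1, 2, 0, 0, 0, -1], [0, 0, 2, -1, 0, 0], [0, 0, -1, 2, -1, 0], [0, 0, 0, -1, 2, -1], [0, -1, 0, 0, -1, 2]].
All simple roots have the same length, so the diagram is simply laced. The associated Dynkin diagram is a chain of 6 nodes with single edges (A_6), so the type is A_6 (the algebra sl(7)).

type A_6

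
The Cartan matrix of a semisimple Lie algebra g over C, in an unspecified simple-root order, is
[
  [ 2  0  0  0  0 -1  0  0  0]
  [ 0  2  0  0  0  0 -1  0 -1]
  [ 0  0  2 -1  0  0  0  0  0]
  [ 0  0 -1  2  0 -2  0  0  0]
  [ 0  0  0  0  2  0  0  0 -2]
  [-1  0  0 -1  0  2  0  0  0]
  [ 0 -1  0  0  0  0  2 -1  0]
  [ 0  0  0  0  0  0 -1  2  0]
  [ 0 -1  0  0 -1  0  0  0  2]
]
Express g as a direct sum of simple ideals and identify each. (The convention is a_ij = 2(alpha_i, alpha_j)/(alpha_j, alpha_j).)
C_5 ⊕ F_4

The diagram associated to this matrix has two connected components: the simple roots {alpha_2, alpha_5, alpha_7, alpha_8, alpha_9} form a chain of 5 nodes with a double edge at one end; the terminal node there is the unique long simple root (C_5), and {alpha_1, alpha_3, alpha_4, alpha_6} form a chain of 4 nodes with a double edge between the middle two (F_4). A semisimple Lie algebra decomposes uniquely as the direct sum of simple ideals, one per connected component of its Dynkin diagram, so g ≅ C_5 ⊕ F_4 (dimension 55 + 52 = 107).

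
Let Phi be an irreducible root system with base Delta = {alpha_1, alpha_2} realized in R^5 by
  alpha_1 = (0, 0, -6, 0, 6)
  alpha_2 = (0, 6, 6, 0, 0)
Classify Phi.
A2

Compute the Cartan integers a_ij = 2(alpha_i, alpha_j)/(alpha_j, alpha_j); the resulting 2x2 Cartan matrix is
[[2, -1], [-1, 2]].
All simple roots have the same length, so the diagram is simply laced. The associated Dynkin diagram is a chain of 2 nodes with single edges (A_2), so the type is A_2 (the algebra sl(3)).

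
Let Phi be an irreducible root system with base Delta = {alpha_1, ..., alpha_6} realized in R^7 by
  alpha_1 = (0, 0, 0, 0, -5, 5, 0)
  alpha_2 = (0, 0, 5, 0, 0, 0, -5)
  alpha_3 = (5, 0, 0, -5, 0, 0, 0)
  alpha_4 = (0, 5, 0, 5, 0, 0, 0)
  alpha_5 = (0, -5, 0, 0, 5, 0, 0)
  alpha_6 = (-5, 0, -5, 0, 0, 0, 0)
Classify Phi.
Compute the Cartan integers a_ij = 2(alpha_i, alpha_j)/(alpha_j, alpha_j); the resulting 6x6 Cartan matrix is
[[2, 0, 0, 0, -1, 0], [0, 2, 0, 0, 0, -1], [0, 0, 2, -1, 0, -1], [0, 0, -1, 2, -1, 0], [-1, 0, 0, -1, 2, 0], [0, -1, -1, 0, 0, 2]].
All simple roots have the same length, so the diagram is simply laced. The associated Dynkin diagram is a chain of 6 nodes with single edges (A_6), so the type is A_6 (the algebra sl(7)).

A_6 (sl(7))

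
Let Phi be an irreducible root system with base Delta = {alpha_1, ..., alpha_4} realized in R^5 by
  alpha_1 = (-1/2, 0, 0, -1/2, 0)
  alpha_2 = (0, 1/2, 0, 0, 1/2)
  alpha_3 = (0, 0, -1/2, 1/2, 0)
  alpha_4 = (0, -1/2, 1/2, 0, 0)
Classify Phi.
Compute the Cartan integers a_ij = 2(alpha_i, alpha_j)/(alpha_j, alpha_j); the resulting 4x4 Cartan matrix is
[[2, 0, -1, 0], [0, 2, 0, -1], [-1, 0, 2, -1], [0, -1, -1, 2]].
All simple roots have the same length, so the diagram is simply laced. The associated Dynkin diagram is a chain of 4 nodes with single edges (A_4), so the type is A_4 (the algebra sl(5)).

A4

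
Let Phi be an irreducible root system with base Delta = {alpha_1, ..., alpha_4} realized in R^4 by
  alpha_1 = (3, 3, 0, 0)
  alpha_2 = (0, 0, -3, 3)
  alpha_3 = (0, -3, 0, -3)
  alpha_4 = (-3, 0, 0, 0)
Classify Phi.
type B_4

Compute the Cartan integers a_ij = 2(alpha_i, alpha_j)/(alpha_j, alpha_j); the resulting 4x4 Cartan matrix is
[[2, 0, -1, -2], [0, 2, -1, 0], [-1, -1, 2, 0], [-1, 0, 0, 2]].
The roots have two lengths (squared-length ratio 2:1); the short ones are alpha_{4}. The associated Dynkin diagram is a chain of 4 nodes with a double edge at one end; the terminal node there is the unique short simple root (B_4), so the type is B_4 (the algebra so(9)).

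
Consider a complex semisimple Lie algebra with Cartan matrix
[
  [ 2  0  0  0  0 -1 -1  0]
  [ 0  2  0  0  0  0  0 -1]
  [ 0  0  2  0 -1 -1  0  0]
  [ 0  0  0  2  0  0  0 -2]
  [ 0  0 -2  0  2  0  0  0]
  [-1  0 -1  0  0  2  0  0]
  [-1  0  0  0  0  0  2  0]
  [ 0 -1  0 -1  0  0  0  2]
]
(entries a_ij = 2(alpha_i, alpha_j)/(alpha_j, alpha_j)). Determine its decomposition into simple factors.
C_3 ⊕ C_5

The diagram associated to this matrix has two connected components: the simple roots {alpha_2, alpha_4, alpha_8} form a chain of 3 nodes with a double edge at one end; the terminal node there is the unique long simple root (C_3), and {alpha_1, alpha_3, alpha_5, alpha_6, alpha_7} form a chain of 5 nodes with a double edge at one end; the terminal node there is the unique long simple root (C_5). A semisimple Lie algebra decomposes uniquely as the direct sum of simple ideals, one per connected component of its Dynkin diagram, so g ≅ C_3 ⊕ C_5 (dimension 21 + 55 = 76).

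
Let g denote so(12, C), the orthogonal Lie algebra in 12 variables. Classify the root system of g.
D_6

This is so(12) with 12 even, which has dimension 12(12-1)/2 = 66 and rank 12/2 = 6. In the classification of classical Lie algebras, the orthogonal algebra so(2n) in an even number of variables has type D_n; here n = 6, so the Dynkin diagram is a chain of 4 nodes with a fork of two nodes at one end (D_6). Hence the type is D_6.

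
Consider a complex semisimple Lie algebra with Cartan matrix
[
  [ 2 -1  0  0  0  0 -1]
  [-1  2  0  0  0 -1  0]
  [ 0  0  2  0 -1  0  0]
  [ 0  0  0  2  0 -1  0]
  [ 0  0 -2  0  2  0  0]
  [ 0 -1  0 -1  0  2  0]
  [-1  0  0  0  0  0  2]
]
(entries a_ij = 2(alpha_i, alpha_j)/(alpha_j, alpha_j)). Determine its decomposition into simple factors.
A_5 (sl(6)) ⊕ B_2 (so(5))

The diagram associated to this matrix has two connected components: the simple roots {alpha_1, alpha_2, alpha_4, alpha_6, alpha_7} form a chain of 5 nodes with single edges (A_5), and {alpha_3, alpha_5} form a chain of 2 nodes with a double edge at one end; the terminal node there is the unique short simple root (B_2). A semisimple Lie algebra decomposes uniquely as the direct sum of simple ideals, one per connected component of its Dynkin diagram, so g ≅ A_5 ⊕ B_2 (dimension 35 + 10 = 45).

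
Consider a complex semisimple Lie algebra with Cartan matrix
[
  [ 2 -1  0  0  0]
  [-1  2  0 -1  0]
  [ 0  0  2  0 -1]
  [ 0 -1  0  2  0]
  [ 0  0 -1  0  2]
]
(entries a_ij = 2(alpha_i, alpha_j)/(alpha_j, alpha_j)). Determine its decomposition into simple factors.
The diagram associated to this matrix has two connected components: the simple roots {alpha_3, alpha_5} form a chain of 2 nodes with single edges (A_2), and {alpha_1, alpha_2, alpha_4} form a chain of 3 nodes with single edges (A_3). A semisimple Lie algebra decomposes uniquely as the direct sum of simple ideals, one per connected component of its Dynkin diagram, so g ≅ A_2 ⊕ A_3 (dimension 8 + 15 = 23).

A2 ⊕ A3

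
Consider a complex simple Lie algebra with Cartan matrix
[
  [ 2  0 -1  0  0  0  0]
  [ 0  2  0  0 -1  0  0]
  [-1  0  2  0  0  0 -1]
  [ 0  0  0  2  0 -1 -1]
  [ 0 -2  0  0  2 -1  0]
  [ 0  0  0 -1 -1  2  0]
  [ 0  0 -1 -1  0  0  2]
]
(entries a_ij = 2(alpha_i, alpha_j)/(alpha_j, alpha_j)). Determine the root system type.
type B_7

The matrix has rank 7 with 2's on the diagonal. Reading the off-diagonal entries as Dynkin edges (a single edge where a_ij = a_ji = -1; a double or triple edge where a_ij * a_ji = 2 or 3), the diagram is a chain of 7 nodes with a double edge at one end; the terminal node there is the unique short simple root (B_7). One simple-root ordering that puts it in standard form is (alpha_1, alpha_3, alpha_7, alpha_4, alpha_6, alpha_5, alpha_2). So the algebra is type B_7, i.e. so(15).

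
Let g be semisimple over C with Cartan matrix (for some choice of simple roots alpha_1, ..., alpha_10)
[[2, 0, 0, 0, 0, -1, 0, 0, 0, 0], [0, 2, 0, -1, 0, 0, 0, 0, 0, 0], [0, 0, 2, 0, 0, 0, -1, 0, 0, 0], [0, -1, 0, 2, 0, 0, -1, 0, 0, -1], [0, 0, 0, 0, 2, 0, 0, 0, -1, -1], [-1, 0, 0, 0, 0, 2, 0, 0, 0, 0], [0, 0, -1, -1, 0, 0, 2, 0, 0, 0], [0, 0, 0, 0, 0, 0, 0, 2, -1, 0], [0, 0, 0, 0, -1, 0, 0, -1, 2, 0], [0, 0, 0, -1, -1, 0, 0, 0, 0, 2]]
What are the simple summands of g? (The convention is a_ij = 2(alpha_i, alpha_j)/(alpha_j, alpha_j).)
The diagram associated to this matrix has two connected components: the simple roots {alpha_1, alpha_6} form a chain of 2 nodes with single edges (A_2), and {alpha_2, alpha_3, alpha_4, alpha_5, alpha_7, alpha_8, alpha_9, alpha_10} form a chain of 7 nodes with one extra node attached to the third node from one end (E_8). A semisimple Lie algebra decomposes uniquely as the direct sum of simple ideals, one per connected component of its Dynkin diagram, so g ≅ A_2 ⊕ E_8 (dimension 8 + 248 = 256).

A2 + E8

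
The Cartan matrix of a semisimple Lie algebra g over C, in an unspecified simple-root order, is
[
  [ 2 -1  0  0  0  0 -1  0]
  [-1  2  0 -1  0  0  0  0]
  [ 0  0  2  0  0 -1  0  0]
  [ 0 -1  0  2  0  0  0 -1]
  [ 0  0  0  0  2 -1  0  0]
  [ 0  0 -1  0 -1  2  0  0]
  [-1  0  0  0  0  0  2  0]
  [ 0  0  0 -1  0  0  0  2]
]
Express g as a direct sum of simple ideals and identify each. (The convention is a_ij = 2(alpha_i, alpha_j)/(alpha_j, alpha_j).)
A3 ⊕ A5

The diagram associated to this matrix has two connected components: the simple roots {alpha_3, alpha_5, alpha_6} form a chain of 3 nodes with single edges (A_3), and {alpha_1, alpha_2, alpha_4, alpha_7, alpha_8} form a chain of 5 nodes with single edges (A_5). A semisimple Lie algebra decomposes uniquely as the direct sum of simple ideals, one per connected component of its Dynkin diagram, so g ≅ A_3 ⊕ A_5 (dimension 15 + 35 = 50).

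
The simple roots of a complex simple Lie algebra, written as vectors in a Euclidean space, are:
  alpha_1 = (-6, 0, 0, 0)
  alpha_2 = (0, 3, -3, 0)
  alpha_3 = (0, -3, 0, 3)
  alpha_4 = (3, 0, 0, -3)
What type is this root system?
Compute the Cartan integers a_ij = 2(alpha_i, alpha_j)/(alpha_j, alpha_j); the resulting 4x4 Cartan matrix is
[[2, 0, 0, -2], [0, 2, -1, 0], [0, -1, 2, -1], [-1, 0, -1, 2]].
The roots have two lengths (squared-length ratio 2:1); the short ones are alpha_{2,3,4}. The associated Dynkin diagram is a chain of 4 nodes with a double edge at one end; the terminal node there is the unique long simple root (C_4), so the type is C_4 (the algebra sp(8)).

C4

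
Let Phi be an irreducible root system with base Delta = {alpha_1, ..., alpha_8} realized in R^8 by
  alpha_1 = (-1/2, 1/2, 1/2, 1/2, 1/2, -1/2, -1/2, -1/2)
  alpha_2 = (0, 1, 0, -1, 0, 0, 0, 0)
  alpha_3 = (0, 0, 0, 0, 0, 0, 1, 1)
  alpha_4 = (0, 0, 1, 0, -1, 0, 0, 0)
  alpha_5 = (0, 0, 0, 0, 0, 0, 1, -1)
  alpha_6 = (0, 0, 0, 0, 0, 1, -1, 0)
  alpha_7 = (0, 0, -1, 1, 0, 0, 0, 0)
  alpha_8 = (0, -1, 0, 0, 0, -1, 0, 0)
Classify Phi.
Compute the Cartan integers a_ij = 2(alpha_i, alpha_j)/(alpha_j, alpha_j); the resulting 8x8 Cartan matrix is
[[2, 0, -1, 0, 0, 0, 0, 0], [0, 2, 0, 0, 0, 0, -1, -1], [-1, 0, 2, 0, 0, -1, 0, 0], [0, 0, 0, 2, 0, 0, -1, 0], [0, 0, 0, 0, 2, -1, 0, 0], [0, 0, -1, 0, -1, 2, 0, -1], [0, -1, 0, -1, 0, 0, 2, 0], [0, -1, 0, 0, 0, -1, 0, 2]].
All simple roots have the same length, so the diagram is simply laced. The associated Dynkin diagram is a chain of 7 nodes with one extra node attached to the third node from one end (E_8), so the type is E_8.

type E_8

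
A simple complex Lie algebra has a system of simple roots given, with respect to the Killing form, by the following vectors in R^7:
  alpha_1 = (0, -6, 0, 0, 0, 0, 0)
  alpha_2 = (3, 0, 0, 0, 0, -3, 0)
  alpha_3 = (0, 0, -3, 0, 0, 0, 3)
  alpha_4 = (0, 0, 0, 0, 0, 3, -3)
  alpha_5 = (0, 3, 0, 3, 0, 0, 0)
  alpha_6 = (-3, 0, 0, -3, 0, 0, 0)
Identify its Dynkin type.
Compute the Cartan integers a_ij = 2(alpha_i, alpha_j)/(alpha_j, alpha_j); the resulting 6x6 Cartan matrix is
[[2, 0, 0, 0, -2, 0], [0, 2, 0, -1, 0, -1], [0, 0, 2, -1, 0, 0], [0, -1, -1, 2, 0, 0], [-1, 0, 0, 0, 2, -1], [0, -1, 0, 0, -1, 2]].
The roots have two lengths (squared-length ratio 2:1); the short ones are alpha_{2,3,4,5,6}. The associated Dynkin diagram is a chain of 6 nodes with a double edge at one end; the terminal node there is the unique long simple root (C_6), so the type is C_6 (the algebra sp(12)).

C_6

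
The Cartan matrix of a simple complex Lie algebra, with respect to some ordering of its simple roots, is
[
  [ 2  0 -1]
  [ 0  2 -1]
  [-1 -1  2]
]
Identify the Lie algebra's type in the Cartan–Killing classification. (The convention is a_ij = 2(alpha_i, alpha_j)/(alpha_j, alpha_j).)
A_3

The matrix has rank 3 with 2's on the diagonal. Reading the off-diagonal entries as Dynkin edges (a single edge where a_ij = a_ji = -1; a double or triple edge where a_ij * a_ji = 2 or 3), the diagram is a chain of 3 nodes with single edges (A_3). One simple-root ordering that puts it in standard form is (alpha_2, alpha_3, alpha_1). So the algebra is type A_3, i.e. sl(4).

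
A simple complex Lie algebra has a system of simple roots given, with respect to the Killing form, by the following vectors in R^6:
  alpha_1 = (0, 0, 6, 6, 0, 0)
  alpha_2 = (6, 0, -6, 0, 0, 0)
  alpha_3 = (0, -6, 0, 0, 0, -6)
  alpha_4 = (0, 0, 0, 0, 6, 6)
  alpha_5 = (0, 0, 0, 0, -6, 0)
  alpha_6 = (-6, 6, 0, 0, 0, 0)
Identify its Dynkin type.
Compute the Cartan integers a_ij = 2(alpha_i, alpha_j)/(alpha_j, alpha_j); the resulting 6x6 Cartan matrix is
[[2, -1, 0, 0, 0, 0], [-1, 2, 0, 0, 0, -1], [0, 0, 2, -1, 0, -1], [0, 0, -1, 2, -2, 0], [0, 0, 0, -1, 2, 0], [0, -1, -1, 0, 0, 2]].
The roots have two lengths (squared-length ratio 2:1); the short ones are alpha_{5}. The associated Dynkin diagram is a chain of 6 nodes with a double edge at one end; the terminal node there is the unique short simple root (B_6), so the type is B_6 (the algebra so(13)).

B_6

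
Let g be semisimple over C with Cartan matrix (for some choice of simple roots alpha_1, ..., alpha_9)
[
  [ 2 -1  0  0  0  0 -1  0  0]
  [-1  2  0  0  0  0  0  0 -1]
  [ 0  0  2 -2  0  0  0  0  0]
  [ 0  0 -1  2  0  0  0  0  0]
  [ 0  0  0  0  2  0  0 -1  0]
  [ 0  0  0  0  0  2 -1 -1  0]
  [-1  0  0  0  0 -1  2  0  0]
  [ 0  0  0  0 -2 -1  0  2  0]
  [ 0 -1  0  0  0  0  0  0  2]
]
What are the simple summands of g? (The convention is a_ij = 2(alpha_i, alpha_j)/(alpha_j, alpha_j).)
The diagram associated to this matrix has two connected components: the simple roots {alpha_3, alpha_4} form a chain of 2 nodes with a double edge at one end; the terminal node there is the unique short simple root (B_2), and {alpha_1, alpha_2, alpha_5, alpha_6, alpha_7, alpha_8, alpha_9} form a chain of 7 nodes with a double edge at one end; the terminal node there is the unique short simple root (B_7). A semisimple Lie algebra decomposes uniquely as the direct sum of simple ideals, one per connected component of its Dynkin diagram, so g ≅ B_2 ⊕ B_7 (dimension 10 + 105 = 115).

type B_2 ⊕ type B_7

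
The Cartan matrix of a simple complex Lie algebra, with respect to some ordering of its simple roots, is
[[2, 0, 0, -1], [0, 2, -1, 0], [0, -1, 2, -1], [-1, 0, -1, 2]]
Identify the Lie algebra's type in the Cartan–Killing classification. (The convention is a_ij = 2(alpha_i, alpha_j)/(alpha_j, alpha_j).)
The matrix has rank 4 with 2's on the diagonal. Reading the off-diagonal entries as Dynkin edges (a single edge where a_ij = a_ji = -1; a double or triple edge where a_ij * a_ji = 2 or 3), the diagram is a chain of 4 nodes with single edges (A_4). One simple-root ordering that puts it in standard form is (alpha_2, alpha_3, alpha_4, alpha_1). So the algebra is type A_4, i.e. sl(5).

A_4 (sl(5))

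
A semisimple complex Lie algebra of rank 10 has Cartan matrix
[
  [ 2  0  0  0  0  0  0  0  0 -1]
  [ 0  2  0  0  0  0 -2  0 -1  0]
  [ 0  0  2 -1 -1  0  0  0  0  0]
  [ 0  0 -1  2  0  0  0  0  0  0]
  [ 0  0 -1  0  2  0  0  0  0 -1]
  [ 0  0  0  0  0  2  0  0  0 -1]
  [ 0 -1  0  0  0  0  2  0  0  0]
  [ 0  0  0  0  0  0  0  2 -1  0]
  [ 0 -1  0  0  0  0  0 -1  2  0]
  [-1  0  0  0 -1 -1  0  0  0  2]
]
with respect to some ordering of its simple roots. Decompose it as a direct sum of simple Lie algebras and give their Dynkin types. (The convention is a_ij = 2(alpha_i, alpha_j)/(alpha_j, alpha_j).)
The diagram associated to this matrix has two connected components: the simple roots {alpha_2, alpha_7, alpha_8, alpha_9} form a chain of 4 nodes with a double edge at one end; the terminal node there is the unique short simple root (B_4), and {alpha_1, alpha_3, alpha_4, alpha_5, alpha_6, alpha_10} form a chain of 4 nodes with a fork of two nodes at one end (D_6). A semisimple Lie algebra decomposes uniquely as the direct sum of simple ideals, one per connected component of its Dynkin diagram, so g ≅ B_4 ⊕ D_6 (dimension 36 + 66 = 102).

B_4 ⊕ D_6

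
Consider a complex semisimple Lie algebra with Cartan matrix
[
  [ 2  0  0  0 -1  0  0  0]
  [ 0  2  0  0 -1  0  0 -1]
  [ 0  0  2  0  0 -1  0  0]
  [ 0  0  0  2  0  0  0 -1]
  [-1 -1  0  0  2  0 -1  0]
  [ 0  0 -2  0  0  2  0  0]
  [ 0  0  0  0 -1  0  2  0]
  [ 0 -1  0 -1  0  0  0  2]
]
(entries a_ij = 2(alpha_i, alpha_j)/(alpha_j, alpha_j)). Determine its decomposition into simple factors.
B_2 (so(5)) ⊕ D_6 (so(12))

The diagram associated to this matrix has two connected components: the simple roots {alpha_3, alpha_6} form a chain of 2 nodes with a double edge at one end; the terminal node there is the unique short simple root (B_2), and {alpha_1, alpha_2, alpha_4, alpha_5, alpha_7, alpha_8} form a chain of 4 nodes with a fork of two nodes at one end (D_6). A semisimple Lie algebra decomposes uniquely as the direct sum of simple ideals, one per connected component of its Dynkin diagram, so g ≅ B_2 ⊕ D_6 (dimension 10 + 66 = 76).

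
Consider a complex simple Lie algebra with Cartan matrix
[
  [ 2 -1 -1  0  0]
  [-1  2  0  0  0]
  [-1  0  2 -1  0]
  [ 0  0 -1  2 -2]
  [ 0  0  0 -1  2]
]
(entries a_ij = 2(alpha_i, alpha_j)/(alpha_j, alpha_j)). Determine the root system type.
type B_5

The matrix has rank 5 with 2's on the diagonal. Reading the off-diagonal entries as Dynkin edges (a single edge where a_ij = a_ji = -1; a double or triple edge where a_ij * a_ji = 2 or 3), the diagram is a chain of 5 nodes with a double edge at one end; the terminal node there is the unique short simple root (B_5). One simple-root ordering that puts it in standard form is (alpha_2, alpha_1, alpha_3, alpha_4, alpha_5). So the algebra is type B_5, i.e. so(11).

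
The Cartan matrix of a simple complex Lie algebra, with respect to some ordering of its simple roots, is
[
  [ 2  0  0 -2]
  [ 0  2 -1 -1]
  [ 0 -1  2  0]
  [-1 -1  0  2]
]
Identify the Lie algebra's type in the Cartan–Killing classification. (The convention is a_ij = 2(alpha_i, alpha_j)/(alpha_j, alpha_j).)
C_4

The matrix has rank 4 with 2's on the diagonal. Reading the off-diagonal entries as Dynkin edges (a single edge where a_ij = a_ji = -1; a double or triple edge where a_ij * a_ji = 2 or 3), the diagram is a chain of 4 nodes with a double edge at one end; the terminal node there is the unique long simple root (C_4). One simple-root ordering that puts it in standard form is (alpha_3, alpha_2, alpha_4, alpha_1). So the algebra is type C_4, i.e. sp(8).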